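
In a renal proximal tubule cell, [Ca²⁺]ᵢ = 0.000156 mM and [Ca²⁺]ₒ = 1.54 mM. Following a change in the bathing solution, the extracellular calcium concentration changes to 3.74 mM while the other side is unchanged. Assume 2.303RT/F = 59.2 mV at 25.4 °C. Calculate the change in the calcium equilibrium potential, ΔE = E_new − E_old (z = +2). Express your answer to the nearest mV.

E_old = (59.2/2)·log₁₀(1.54/0.000156) = 118.23 mV
E_new = (59.2/2)·log₁₀(3.74/0.000156) = 129.64 mV
ΔE = 129.64 − (118.23) = 11.41 mV

11 mV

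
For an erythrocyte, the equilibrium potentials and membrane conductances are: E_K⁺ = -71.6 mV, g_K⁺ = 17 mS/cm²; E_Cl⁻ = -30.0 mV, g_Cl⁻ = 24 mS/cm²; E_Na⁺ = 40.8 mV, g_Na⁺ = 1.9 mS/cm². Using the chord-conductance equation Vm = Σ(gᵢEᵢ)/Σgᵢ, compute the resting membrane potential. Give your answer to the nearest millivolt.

-43 mV

Σ gᵢEᵢ = 17·(-71.6) + 24·(-30.0) + 1.9·(40.8) = -1859.68
Σ gᵢ = 17 + 24 + 1.9 = 42.9
Vm = -1859.68 / 42.9 = -43.35 mV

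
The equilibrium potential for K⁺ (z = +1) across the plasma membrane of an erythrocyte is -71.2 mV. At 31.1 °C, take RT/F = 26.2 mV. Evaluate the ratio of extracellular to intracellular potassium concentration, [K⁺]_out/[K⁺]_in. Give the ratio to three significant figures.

0.0660

ln([out]/[in]) = E·z/(26.2) = -71.2 × 1 / 26.2 = -2.7176
[out]/[in] = e^(-2.7176) = 0.06604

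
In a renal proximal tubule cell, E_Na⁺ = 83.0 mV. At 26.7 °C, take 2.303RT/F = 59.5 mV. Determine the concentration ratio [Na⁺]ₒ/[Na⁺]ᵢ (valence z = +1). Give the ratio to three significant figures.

log₁₀([out]/[in]) = E·z/(59.5) = 83.0 × 1 / 59.5 = 1.3950
[out]/[in] = 10^(1.3950) = 24.83

24.8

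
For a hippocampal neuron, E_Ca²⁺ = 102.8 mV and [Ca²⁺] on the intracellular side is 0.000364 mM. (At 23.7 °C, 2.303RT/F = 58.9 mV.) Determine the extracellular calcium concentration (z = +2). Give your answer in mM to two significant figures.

Nernst: E = (58.9/2) · log₁₀([out]/[in]), so log₁₀([out]/[in]) = 102.8 × 2 / 58.9 = 3.4907.
[out]/[in] = 10^(3.4907) = 3095.
[out] = 3095 × 0.000364 = 1.127 mM.

1.1 mM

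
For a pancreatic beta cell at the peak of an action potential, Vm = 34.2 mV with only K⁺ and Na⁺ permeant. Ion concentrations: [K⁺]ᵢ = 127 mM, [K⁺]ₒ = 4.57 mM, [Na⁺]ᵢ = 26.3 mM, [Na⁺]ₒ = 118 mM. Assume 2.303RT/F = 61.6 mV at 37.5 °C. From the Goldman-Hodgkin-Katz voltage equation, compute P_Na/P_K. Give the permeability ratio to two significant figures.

Let α = P_Na/P_K. GHK: Vm = 61.6·log₁₀[(Kₒ + α·Naₒ)/(Kᵢ + α·Naᵢ)].
10^(Vm/61.6) = 10^(34.2/61.6) = 3.5908
So 3.5908·(Kᵢ + α·Naᵢ) = Kₒ + α·Naₒ → α = (3.5908·127.0 − 4.57) / (118.0 − 3.5908·26.3)
α = (456 − 4.57) / (118.0 − 94.44) = 451.5/23.56 = 19.16

19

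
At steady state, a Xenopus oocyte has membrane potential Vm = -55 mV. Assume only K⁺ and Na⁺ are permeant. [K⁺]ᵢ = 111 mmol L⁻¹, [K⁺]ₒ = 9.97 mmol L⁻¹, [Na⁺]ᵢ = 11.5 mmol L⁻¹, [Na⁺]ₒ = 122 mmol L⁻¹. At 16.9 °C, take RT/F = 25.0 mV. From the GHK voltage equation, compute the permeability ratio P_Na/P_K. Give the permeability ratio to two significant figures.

Let α = P_Na/P_K. GHK: Vm = 25.0·ln[(Kₒ + α·Naₒ)/(Kᵢ + α·Naᵢ)].
e^(Vm/25.0) = e^(-55.0/25.0) = 0.1108
So 0.1108·(Kᵢ + α·Naᵢ) = Kₒ + α·Naₒ → α = (0.1108·111.0 − 9.97) / (122.0 − 0.1108·11.5)
α = (12.3 − 9.97) / (122.0 − 1.274) = 2.329/120.7 = 0.01929

0.019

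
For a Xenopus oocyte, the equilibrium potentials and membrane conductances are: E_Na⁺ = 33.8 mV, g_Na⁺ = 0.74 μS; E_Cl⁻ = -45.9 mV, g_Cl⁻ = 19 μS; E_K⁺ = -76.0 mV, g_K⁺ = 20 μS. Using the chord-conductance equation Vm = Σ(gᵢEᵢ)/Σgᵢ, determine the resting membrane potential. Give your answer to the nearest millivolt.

-60 mV

Σ gᵢEᵢ = 0.74·(33.8) + 19·(-45.9) + 20·(-76.0) = -2367.09
Σ gᵢ = 0.74 + 19 + 20 = 39.74
Vm = -2367.09 / 39.74 = -59.56 mV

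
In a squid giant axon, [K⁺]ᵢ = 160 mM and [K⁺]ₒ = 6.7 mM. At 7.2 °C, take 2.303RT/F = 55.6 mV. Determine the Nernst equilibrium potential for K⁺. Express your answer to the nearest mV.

E = (55.6/z) · log₁₀([K⁺]_out/[K⁺]_in) with z = +1.
= (55.6/1) · log₁₀(6.7/160) = 55.60 · log₁₀(0.04188)
= 55.60 · (-1.3780) = -76.62 mV

-77 mV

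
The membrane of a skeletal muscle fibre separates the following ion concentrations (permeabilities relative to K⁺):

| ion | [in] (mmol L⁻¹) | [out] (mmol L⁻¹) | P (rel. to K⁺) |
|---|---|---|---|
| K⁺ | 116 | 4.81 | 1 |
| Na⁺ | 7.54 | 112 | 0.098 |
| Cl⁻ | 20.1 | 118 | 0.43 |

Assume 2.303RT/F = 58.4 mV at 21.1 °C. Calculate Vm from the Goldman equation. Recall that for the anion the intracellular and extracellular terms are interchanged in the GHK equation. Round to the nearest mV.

-49 mV

Vm = 58.4 · log₁₀[(Σ P·[cation]ₒ + Σ P·[anion]ᵢ) / (Σ P·[cation]ᵢ + Σ P·[anion]ₒ)]
Numerator = 1×4.81 + 0.098×112 + 0.43×20.1 = 24.43
Denominator = 1×116 + 0.098×7.54 + 0.43×118 = 167.5
Vm = 58.4 · log₁₀(0.14586) = 58.4 × (-0.8361) = -48.83 mV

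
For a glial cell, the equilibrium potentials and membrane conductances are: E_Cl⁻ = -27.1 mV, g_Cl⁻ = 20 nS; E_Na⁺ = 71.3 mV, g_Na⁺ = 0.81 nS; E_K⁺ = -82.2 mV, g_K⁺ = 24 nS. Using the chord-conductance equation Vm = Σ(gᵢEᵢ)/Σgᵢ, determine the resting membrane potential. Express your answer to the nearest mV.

Σ gᵢEᵢ = 20·(-27.1) + 0.81·(71.3) + 24·(-82.2) = -2457.05
Σ gᵢ = 20 + 0.81 + 24 = 44.81
Vm = -2457.05 / 44.81 = -54.83 mV

-55 mV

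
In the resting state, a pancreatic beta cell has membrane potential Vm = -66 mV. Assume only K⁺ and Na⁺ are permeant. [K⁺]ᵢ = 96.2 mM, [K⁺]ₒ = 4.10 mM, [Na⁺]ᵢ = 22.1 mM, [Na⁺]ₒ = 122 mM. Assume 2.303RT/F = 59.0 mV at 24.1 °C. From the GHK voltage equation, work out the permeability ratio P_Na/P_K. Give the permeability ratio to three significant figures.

Let α = P_Na/P_K. GHK: Vm = 59.0·log₁₀[(Kₒ + α·Naₒ)/(Kᵢ + α·Naᵢ)].
10^(Vm/59.0) = 10^(-66.0/59.0) = 0.076095
So 0.076095·(Kᵢ + α·Naᵢ) = Kₒ + α·Naₒ → α = (0.076095·96.2 − 4.1) / (122.0 − 0.076095·22.1)
α = (7.32 − 4.1) / (122.0 − 1.682) = 3.22/120.3 = 0.02677

0.0268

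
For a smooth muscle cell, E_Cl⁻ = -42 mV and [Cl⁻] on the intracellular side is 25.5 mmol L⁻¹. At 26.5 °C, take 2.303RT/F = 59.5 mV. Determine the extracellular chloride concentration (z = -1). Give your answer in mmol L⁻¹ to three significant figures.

130 mmol L⁻¹

Nernst: E = (59.5/-1) · log₁₀([out]/[in]), so log₁₀([out]/[in]) = -42.0 × -1 / 59.5 = 0.7059.
[out]/[in] = 10^(0.7059) = 5.08.
[out] = 5.08 × 25.5 = 129.5 mmol L⁻¹.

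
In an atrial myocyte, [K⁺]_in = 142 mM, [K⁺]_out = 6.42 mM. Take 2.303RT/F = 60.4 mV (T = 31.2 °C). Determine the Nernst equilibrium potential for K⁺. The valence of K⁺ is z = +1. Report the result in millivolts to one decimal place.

E = (60.4/z) · log₁₀([K⁺]_out/[K⁺]_in) with z = +1.
= (60.4/1) · log₁₀(6.42/142) = 60.40 · log₁₀(0.04521)
= 60.40 · (-1.3448) = -81.22 mV

-81.2 mV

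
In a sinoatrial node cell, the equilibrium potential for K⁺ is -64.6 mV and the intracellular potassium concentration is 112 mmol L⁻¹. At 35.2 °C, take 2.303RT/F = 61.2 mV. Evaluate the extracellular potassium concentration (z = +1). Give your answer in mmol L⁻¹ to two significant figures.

Nernst: E = (61.2/1) · log₁₀([out]/[in]), so log₁₀([out]/[in]) = -64.6 × 1 / 61.2 = -1.0556.
[out]/[in] = 10^(-1.0556) = 0.08799.
[out] = 0.08799 × 112 = 9.855 mmol L⁻¹.

9.9 mmol L⁻¹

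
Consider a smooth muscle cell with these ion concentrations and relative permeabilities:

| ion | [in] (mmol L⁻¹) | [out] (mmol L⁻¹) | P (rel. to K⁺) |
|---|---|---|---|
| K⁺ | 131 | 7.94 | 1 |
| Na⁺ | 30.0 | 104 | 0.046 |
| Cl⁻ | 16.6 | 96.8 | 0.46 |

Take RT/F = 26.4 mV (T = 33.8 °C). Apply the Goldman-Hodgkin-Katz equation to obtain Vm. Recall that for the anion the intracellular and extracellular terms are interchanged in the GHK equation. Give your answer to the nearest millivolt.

Vm = 26.4 · ln[(Σ P·[cation]ₒ + Σ P·[anion]ᵢ) / (Σ P·[cation]ᵢ + Σ P·[anion]ₒ)]
Numerator = 1×7.94 + 0.046×104 + 0.46×16.6 = 20.36
Denominator = 1×131 + 0.046×30.0 + 0.46×96.8 = 176.9
Vm = 26.4 · ln(0.11509) = 26.4 × (-2.1621) = -57.08 mV

-57 mV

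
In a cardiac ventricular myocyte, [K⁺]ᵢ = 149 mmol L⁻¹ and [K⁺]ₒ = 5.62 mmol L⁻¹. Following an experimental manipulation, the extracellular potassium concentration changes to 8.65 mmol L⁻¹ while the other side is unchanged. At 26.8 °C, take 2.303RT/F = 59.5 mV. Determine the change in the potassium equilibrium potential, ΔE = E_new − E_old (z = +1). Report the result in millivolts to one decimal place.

11.1 mV

E_old = (59.5/1)·log₁₀(5.62/149) = -84.70 mV
E_new = (59.5/1)·log₁₀(8.65/149) = -73.55 mV
ΔE = -73.55 − (-84.70) = 11.14 mV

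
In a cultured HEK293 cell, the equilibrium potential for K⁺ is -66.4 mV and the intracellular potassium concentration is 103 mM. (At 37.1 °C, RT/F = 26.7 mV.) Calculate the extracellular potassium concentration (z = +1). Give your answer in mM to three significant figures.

8.57 mM

Nernst: E = (26.7/1) · ln([out]/[in]), so ln([out]/[in]) = -66.4 × 1 / 26.7 = -2.4869.
[out]/[in] = e^(-2.4869) = 0.08317.
[out] = 0.08317 × 103 = 8.566 mM.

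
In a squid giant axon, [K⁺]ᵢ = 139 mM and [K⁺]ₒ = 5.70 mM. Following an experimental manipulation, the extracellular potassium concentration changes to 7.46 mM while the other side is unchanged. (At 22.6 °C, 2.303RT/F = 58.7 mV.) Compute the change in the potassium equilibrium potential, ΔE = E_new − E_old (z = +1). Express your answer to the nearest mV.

7 mV

E_old = (58.7/1)·log₁₀(5.70/139) = -81.43 mV
E_new = (58.7/1)·log₁₀(7.46/139) = -74.57 mV
ΔE = -74.57 − (-81.43) = 6.86 mV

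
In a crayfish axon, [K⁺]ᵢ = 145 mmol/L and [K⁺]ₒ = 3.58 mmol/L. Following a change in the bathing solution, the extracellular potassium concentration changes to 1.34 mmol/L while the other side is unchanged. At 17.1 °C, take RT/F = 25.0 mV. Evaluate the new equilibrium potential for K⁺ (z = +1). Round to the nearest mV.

After the shift: [K⁺]_out = 1.34, [K⁺]_in = 145 mmol/L.
E_new = (25.0/1)·ln(1.34/145) = 25.00 · (-4.6841) = -117.10 mV

-117 mV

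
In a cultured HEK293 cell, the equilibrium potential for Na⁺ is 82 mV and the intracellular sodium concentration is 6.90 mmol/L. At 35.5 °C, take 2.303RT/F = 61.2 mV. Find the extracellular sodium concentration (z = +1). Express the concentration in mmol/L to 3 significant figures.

Nernst: E = (61.2/1) · log₁₀([out]/[in]), so log₁₀([out]/[in]) = 82.0 × 1 / 61.2 = 1.3399.
[out]/[in] = 10^(1.3399) = 21.87.
[out] = 21.87 × 6.90 = 150.9 mmol/L.

151 mmol/L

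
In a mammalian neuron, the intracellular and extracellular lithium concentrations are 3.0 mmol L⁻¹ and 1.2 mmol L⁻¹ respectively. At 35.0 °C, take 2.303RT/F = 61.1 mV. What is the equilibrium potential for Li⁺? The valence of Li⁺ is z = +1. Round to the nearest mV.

-24 mV

E = (61.1/z) · log₁₀([Li⁺]_out/[Li⁺]_in) with z = +1.
= (61.1/1) · log₁₀(1.2/3.0) = 61.10 · log₁₀(0.4)
= 61.10 · (-0.3979) = -24.31 mV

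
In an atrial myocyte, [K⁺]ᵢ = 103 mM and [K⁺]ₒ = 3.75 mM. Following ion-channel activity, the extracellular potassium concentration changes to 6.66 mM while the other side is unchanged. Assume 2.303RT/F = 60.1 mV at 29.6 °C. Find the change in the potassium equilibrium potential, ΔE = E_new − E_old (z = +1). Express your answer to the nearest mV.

E_old = (60.1/1)·log₁₀(3.75/103) = -86.47 mV
E_new = (60.1/1)·log₁₀(6.66/103) = -71.48 mV
ΔE = -71.48 − (-86.47) = 14.99 mV

15 mV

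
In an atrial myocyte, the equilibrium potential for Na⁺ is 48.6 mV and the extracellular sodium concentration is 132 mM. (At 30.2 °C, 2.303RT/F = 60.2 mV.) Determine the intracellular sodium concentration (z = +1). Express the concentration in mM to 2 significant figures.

21 mM

Nernst: E = (60.2/1) · log₁₀([out]/[in]), so log₁₀([out]/[in]) = 48.6 × 1 / 60.2 = 0.8073.
[out]/[in] = 10^(0.8073) = 6.417.
[in] = 132 / 6.417 = 20.57 mM.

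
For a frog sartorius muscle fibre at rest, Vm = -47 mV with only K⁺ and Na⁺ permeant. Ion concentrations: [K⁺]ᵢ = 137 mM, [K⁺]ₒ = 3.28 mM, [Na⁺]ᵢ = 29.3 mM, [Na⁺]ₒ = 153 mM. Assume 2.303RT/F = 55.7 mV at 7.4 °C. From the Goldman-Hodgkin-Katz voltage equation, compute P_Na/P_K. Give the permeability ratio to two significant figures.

0.11

Let α = P_Na/P_K. GHK: Vm = 55.7·log₁₀[(Kₒ + α·Naₒ)/(Kᵢ + α·Naᵢ)].
10^(Vm/55.7) = 10^(-47.0/55.7) = 0.14328
So 0.14328·(Kᵢ + α·Naᵢ) = Kₒ + α·Naₒ → α = (0.14328·137.0 − 3.28) / (153.0 − 0.14328·29.3)
α = (19.63 − 3.28) / (153.0 − 4.198) = 16.35/148.8 = 0.1099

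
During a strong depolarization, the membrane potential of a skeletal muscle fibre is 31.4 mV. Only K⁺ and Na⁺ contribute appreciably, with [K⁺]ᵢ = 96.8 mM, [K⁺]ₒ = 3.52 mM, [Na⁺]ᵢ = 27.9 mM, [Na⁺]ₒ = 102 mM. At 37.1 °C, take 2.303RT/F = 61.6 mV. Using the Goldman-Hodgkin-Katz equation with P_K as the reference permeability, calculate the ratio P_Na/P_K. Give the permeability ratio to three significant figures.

26.3

Let α = P_Na/P_K. GHK: Vm = 61.6·log₁₀[(Kₒ + α·Naₒ)/(Kᵢ + α·Naᵢ)].
10^(Vm/61.6) = 10^(31.4/61.6) = 3.234
So 3.234·(Kᵢ + α·Naᵢ) = Kₒ + α·Naₒ → α = (3.234·96.8 − 3.52) / (102.0 − 3.234·27.9)
α = (313.1 − 3.52) / (102.0 − 90.23) = 309.5/11.77 = 26.3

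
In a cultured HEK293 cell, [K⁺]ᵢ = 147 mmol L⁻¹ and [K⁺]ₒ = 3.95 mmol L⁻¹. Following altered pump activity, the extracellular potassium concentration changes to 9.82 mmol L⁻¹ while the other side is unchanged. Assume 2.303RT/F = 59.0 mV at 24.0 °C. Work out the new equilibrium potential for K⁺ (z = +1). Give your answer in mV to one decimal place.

After the shift: [K⁺]_out = 9.82, [K⁺]_in = 147 mmol L⁻¹.
E_new = (59.0/1)·log₁₀(9.82/147) = 59.00 · (-1.1752) = -69.34 mV

-69.3 mV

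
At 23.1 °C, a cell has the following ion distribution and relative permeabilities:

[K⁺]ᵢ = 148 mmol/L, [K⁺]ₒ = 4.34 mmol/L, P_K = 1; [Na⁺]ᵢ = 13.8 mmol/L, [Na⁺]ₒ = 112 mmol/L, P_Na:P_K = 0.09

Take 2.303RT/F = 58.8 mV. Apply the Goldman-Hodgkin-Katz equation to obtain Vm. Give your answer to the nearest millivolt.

-60 mV

Vm = 58.8 · log₁₀[(Σ P·[cation]ₒ + Σ P·[anion]ᵢ) / (Σ P·[cation]ᵢ + Σ P·[anion]ₒ)]
Numerator = 1×4.34 + 0.09×112 = 14.42
Denominator = 1×148 + 0.09×13.8 = 149.2
Vm = 58.8 · log₁₀(0.096622) = 58.8 × (-1.0149) = -59.68 mV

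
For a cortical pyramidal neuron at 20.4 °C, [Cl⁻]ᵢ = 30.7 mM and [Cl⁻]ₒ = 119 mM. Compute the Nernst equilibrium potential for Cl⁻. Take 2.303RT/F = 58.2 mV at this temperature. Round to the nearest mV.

-34 mV

E = (58.2/z) · log₁₀([Cl⁻]_out/[Cl⁻]_in) with z = -1.
For an anion, dividing by z = -1 reverses the sign.
= (58.2/-1) · log₁₀(119/30.7) = -58.20 · log₁₀(3.876)
= -58.20 · (0.5884) = -34.25 mV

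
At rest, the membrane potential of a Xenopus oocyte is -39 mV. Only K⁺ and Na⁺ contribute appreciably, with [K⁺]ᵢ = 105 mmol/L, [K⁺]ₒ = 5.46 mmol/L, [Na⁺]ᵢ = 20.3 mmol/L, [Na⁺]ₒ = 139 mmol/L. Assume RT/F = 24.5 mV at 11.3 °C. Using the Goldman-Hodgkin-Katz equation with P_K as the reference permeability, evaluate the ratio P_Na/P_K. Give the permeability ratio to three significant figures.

Let α = P_Na/P_K. GHK: Vm = 24.5·ln[(Kₒ + α·Naₒ)/(Kᵢ + α·Naᵢ)].
e^(Vm/24.5) = e^(-39.0/24.5) = 0.20355
So 0.20355·(Kᵢ + α·Naᵢ) = Kₒ + α·Naₒ → α = (0.20355·105.0 − 5.46) / (139.0 − 0.20355·20.3)
α = (21.37 − 5.46) / (139.0 − 4.132) = 15.91/134.9 = 0.118

0.118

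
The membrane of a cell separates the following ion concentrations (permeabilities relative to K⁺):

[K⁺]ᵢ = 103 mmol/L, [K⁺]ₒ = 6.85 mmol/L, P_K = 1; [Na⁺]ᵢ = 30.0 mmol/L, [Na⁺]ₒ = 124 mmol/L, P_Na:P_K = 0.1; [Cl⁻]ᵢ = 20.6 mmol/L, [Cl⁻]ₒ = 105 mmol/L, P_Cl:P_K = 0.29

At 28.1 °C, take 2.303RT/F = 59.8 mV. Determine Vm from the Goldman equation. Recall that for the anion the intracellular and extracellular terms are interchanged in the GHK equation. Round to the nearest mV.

-44 mV

Vm = 59.8 · log₁₀[(Σ P·[cation]ₒ + Σ P·[anion]ᵢ) / (Σ P·[cation]ᵢ + Σ P·[anion]ₒ)]
Numerator = 1×6.85 + 0.1×124 + 0.29×20.6 = 25.22
Denominator = 1×103 + 0.1×30.0 + 0.29×105 = 136.4
Vm = 59.8 · log₁₀(0.18486) = 59.8 × (-0.7332) = -43.84 mV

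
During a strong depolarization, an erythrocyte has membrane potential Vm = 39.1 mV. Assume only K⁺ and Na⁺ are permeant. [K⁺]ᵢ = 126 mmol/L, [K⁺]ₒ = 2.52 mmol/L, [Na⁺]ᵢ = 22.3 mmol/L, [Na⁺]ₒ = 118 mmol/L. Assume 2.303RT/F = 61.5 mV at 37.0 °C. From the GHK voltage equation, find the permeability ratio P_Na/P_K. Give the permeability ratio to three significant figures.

Let α = P_Na/P_K. GHK: Vm = 61.5·log₁₀[(Kₒ + α·Naₒ)/(Kᵢ + α·Naᵢ)].
10^(Vm/61.5) = 10^(39.1/61.5) = 4.3229
So 4.3229·(Kᵢ + α·Naᵢ) = Kₒ + α·Naₒ → α = (4.3229·126.0 − 2.52) / (118.0 − 4.3229·22.3)
α = (544.7 − 2.52) / (118.0 − 96.4) = 542.2/21.6 = 25.1

25.1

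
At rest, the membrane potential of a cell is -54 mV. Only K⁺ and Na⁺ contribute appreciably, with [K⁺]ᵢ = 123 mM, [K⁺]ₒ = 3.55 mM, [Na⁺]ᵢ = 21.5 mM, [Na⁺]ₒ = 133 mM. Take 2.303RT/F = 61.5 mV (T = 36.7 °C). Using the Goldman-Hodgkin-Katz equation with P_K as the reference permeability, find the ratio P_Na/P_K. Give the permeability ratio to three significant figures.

Let α = P_Na/P_K. GHK: Vm = 61.5·log₁₀[(Kₒ + α·Naₒ)/(Kᵢ + α·Naᵢ)].
10^(Vm/61.5) = 10^(-54.0/61.5) = 0.13242
So 0.13242·(Kᵢ + α·Naᵢ) = Kₒ + α·Naₒ → α = (0.13242·123.0 − 3.55) / (133.0 − 0.13242·21.5)
α = (16.29 − 3.55) / (133.0 − 2.847) = 12.74/130.2 = 0.09787

0.0979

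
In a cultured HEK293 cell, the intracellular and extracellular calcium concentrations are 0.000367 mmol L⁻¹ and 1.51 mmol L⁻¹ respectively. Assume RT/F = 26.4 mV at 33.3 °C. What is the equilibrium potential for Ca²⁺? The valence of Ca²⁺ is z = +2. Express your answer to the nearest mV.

110 mV

E = (26.4/z) · ln([Ca²⁺]_out/[Ca²⁺]_in) with z = +2.
= (26.4/2) · ln(1.51/0.000367) = 13.20 · ln(4114)
= 13.20 · (8.3223) = 109.85 mV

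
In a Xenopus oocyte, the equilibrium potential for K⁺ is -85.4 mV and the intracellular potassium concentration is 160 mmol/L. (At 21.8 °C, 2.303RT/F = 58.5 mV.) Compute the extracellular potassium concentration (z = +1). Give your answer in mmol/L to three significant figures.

5.55 mmol/L

Nernst: E = (58.5/1) · log₁₀([out]/[in]), so log₁₀([out]/[in]) = -85.4 × 1 / 58.5 = -1.4598.
[out]/[in] = 10^(-1.4598) = 0.03469.
[out] = 0.03469 × 160 = 5.55 mmol/L.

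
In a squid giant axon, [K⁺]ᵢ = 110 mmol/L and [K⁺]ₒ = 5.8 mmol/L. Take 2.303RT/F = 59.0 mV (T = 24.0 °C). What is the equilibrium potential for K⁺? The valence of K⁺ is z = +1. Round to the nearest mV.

E = (59.0/z) · log₁₀([K⁺]_out/[K⁺]_in) with z = +1.
= (59.0/1) · log₁₀(5.8/110) = 59.00 · log₁₀(0.05273)
= 59.00 · (-1.2780) = -75.40 mV

-75 mV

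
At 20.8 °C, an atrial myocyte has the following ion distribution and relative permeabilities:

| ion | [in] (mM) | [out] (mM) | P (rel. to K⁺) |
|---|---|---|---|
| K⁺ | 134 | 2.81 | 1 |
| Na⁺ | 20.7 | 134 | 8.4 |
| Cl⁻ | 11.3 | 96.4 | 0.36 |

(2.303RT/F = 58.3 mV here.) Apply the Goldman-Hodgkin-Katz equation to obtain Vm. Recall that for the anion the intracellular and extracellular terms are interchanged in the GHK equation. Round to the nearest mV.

30 mV

Vm = 58.3 · log₁₀[(Σ P·[cation]ₒ + Σ P·[anion]ᵢ) / (Σ P·[cation]ᵢ + Σ P·[anion]ₒ)]
Numerator = 1×2.81 + 8.4×134 + 0.36×11.3 = 1132
Denominator = 1×134 + 8.4×20.7 + 0.36×96.4 = 342.6
Vm = 58.3 · log₁₀(3.3057) = 58.3 × (0.5193) = 30.27 mV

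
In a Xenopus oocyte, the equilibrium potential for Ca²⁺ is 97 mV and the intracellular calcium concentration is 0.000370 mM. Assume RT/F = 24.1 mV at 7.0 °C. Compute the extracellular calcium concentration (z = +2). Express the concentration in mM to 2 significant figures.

1.2 mM

Nernst: E = (24.1/2) · ln([out]/[in]), so ln([out]/[in]) = 97.0 × 2 / 24.1 = 8.0498.
[out]/[in] = e^(8.0498) = 3133.
[out] = 3133 × 0.000370 = 1.159 mM.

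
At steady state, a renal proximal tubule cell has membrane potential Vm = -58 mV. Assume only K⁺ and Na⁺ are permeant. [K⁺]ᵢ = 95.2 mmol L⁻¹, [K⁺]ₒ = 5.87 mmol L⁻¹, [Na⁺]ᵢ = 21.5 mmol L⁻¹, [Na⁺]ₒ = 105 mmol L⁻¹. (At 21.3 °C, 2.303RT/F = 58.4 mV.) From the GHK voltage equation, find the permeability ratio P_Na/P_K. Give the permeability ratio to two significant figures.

Let α = P_Na/P_K. GHK: Vm = 58.4·log₁₀[(Kₒ + α·Naₒ)/(Kᵢ + α·Naᵢ)].
10^(Vm/58.4) = 10^(-58.0/58.4) = 0.10159
So 0.10159·(Kᵢ + α·Naᵢ) = Kₒ + α·Naₒ → α = (0.10159·95.2 − 5.87) / (105.0 − 0.10159·21.5)
α = (9.671 − 5.87) / (105.0 − 2.184) = 3.801/102.8 = 0.03697

0.037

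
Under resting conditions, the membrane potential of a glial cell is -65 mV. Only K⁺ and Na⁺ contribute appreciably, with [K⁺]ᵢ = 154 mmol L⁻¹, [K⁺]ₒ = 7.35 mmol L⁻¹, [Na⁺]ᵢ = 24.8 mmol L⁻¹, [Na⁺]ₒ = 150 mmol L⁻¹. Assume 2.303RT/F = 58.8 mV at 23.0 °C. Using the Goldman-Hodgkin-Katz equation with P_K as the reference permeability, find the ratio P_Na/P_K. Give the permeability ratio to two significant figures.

Let α = P_Na/P_K. GHK: Vm = 58.8·log₁₀[(Kₒ + α·Naₒ)/(Kᵢ + α·Naᵢ)].
10^(Vm/58.8) = 10^(-65.0/58.8) = 0.078444
So 0.078444·(Kᵢ + α·Naᵢ) = Kₒ + α·Naₒ → α = (0.078444·154.0 − 7.35) / (150.0 − 0.078444·24.8)
α = (12.08 − 7.35) / (150.0 − 1.945) = 4.73/148.1 = 0.03195

0.032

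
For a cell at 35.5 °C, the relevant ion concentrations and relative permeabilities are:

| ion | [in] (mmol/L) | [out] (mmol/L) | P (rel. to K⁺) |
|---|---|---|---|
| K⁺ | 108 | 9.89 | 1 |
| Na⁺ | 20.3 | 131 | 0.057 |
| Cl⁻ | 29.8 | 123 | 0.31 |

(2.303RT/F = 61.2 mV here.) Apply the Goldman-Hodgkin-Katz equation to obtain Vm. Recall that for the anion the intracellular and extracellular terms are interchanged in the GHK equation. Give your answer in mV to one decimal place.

Vm = 61.2 · log₁₀[(Σ P·[cation]ₒ + Σ P·[anion]ᵢ) / (Σ P·[cation]ᵢ + Σ P·[anion]ₒ)]
Numerator = 1×9.89 + 0.057×131 + 0.31×29.8 = 26.59
Denominator = 1×108 + 0.057×20.3 + 0.31×123 = 147.3
Vm = 61.2 · log₁₀(0.18057) = 61.2 × (-0.7434) = -45.49 mV

-45.5 mV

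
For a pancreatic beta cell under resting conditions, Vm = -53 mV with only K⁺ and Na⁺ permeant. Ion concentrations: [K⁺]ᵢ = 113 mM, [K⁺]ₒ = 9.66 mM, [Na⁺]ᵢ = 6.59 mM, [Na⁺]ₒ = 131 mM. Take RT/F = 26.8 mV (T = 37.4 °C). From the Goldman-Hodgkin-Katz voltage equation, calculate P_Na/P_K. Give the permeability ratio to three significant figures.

Let α = P_Na/P_K. GHK: Vm = 26.8·ln[(Kₒ + α·Naₒ)/(Kᵢ + α·Naᵢ)].
e^(Vm/26.8) = e^(-53.0/26.8) = 0.1384
So 0.1384·(Kᵢ + α·Naᵢ) = Kₒ + α·Naₒ → α = (0.1384·113.0 − 9.66) / (131.0 − 0.1384·6.59)
α = (15.64 − 9.66) / (131.0 − 0.9121) = 5.979/130.1 = 0.04596

0.0460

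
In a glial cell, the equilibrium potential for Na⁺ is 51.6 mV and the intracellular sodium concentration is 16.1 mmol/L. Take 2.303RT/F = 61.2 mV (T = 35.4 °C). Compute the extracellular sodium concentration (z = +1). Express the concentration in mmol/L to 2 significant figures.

Nernst: E = (61.2/1) · log₁₀([out]/[in]), so log₁₀([out]/[in]) = 51.6 × 1 / 61.2 = 0.8431.
[out]/[in] = 10^(0.8431) = 6.968.
[out] = 6.968 × 16.1 = 112.2 mmol/L.

110 mmol/L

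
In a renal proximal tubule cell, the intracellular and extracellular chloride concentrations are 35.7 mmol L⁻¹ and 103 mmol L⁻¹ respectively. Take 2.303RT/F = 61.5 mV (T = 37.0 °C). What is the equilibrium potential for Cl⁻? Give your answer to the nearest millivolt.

E = (61.5/z) · log₁₀([Cl⁻]_out/[Cl⁻]_in) with z = -1.
For an anion, dividing by z = -1 reverses the sign.
= (61.5/-1) · log₁₀(103/35.7) = -61.50 · log₁₀(2.885)
= -61.50 · (0.4602) = -28.30 mV

-28 mV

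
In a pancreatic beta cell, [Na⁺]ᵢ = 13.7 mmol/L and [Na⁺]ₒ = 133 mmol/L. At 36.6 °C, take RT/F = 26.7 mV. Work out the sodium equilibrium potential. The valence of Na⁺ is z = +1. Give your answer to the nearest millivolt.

E = (26.7/z) · ln([Na⁺]_out/[Na⁺]_in) with z = +1.
= (26.7/1) · ln(133/13.7) = 26.70 · ln(9.708)
= 26.70 · (2.2730) = 60.69 mV

61 mV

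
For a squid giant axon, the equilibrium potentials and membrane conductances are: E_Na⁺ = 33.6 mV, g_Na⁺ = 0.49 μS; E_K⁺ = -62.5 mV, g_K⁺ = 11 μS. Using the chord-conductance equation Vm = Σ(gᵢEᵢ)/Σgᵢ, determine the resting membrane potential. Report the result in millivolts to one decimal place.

Σ gᵢEᵢ = 0.49·(33.6) + 11·(-62.5) = -671.04
Σ gᵢ = 0.49 + 11 = 11.49
Vm = -671.04 / 11.49 = -58.40 mV

-58.4 mV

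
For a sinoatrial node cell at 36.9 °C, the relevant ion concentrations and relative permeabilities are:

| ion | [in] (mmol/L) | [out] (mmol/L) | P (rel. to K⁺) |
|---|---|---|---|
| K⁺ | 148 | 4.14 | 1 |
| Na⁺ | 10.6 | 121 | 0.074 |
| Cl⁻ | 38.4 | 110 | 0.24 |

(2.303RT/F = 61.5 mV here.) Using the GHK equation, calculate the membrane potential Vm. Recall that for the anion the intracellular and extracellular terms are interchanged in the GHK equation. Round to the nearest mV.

-55 mV

Vm = 61.5 · log₁₀[(Σ P·[cation]ₒ + Σ P·[anion]ᵢ) / (Σ P·[cation]ᵢ + Σ P·[anion]ₒ)]
Numerator = 1×4.14 + 0.074×121 + 0.24×38.4 = 22.31
Denominator = 1×148 + 0.074×10.6 + 0.24×110 = 175.2
Vm = 61.5 · log₁₀(0.12735) = 61.5 × (-0.8950) = -55.04 mV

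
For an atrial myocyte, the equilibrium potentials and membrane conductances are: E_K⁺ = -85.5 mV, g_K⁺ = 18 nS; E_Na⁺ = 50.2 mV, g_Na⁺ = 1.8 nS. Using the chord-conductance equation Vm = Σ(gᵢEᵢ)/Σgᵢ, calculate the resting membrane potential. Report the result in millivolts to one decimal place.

Σ gᵢEᵢ = 18·(-85.5) + 1.8·(50.2) = -1448.64
Σ gᵢ = 18 + 1.8 = 19.8
Vm = -1448.64 / 19.8 = -73.16 mV

-73.2 mV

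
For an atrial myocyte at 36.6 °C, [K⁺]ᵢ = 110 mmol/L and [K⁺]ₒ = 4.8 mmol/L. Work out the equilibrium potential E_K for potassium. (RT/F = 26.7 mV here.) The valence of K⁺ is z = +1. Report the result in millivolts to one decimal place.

E = (26.7/z) · ln([K⁺]_out/[K⁺]_in) with z = +1.
= (26.7/1) · ln(4.8/110) = 26.70 · ln(0.04364)
= 26.70 · (-3.1319) = -83.62 mV

-83.6 mV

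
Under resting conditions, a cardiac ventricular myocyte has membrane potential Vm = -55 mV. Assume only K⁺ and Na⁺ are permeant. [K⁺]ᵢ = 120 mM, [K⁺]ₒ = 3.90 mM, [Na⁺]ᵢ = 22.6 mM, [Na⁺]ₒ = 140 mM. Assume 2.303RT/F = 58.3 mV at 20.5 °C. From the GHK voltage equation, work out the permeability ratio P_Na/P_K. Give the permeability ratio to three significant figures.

0.0711

Let α = P_Na/P_K. GHK: Vm = 58.3·log₁₀[(Kₒ + α·Naₒ)/(Kᵢ + α·Naᵢ)].
10^(Vm/58.3) = 10^(-55.0/58.3) = 0.11392
So 0.11392·(Kᵢ + α·Naᵢ) = Kₒ + α·Naₒ → α = (0.11392·120.0 − 3.9) / (140.0 − 0.11392·22.6)
α = (13.67 − 3.9) / (140.0 − 2.575) = 9.771/137.4 = 0.0711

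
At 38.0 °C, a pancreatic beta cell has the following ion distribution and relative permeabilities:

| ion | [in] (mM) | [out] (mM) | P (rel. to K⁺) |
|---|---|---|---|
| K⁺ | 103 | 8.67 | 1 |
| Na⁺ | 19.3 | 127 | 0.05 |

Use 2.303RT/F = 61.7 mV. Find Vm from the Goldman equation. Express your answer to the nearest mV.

-52 mV

Vm = 61.7 · log₁₀[(Σ P·[cation]ₒ + Σ P·[anion]ᵢ) / (Σ P·[cation]ᵢ + Σ P·[anion]ₒ)]
Numerator = 1×8.67 + 0.05×127 = 15.02
Denominator = 1×103 + 0.05×19.3 = 104
Vm = 61.7 · log₁₀(0.14447) = 61.7 × (-0.8402) = -51.84 mV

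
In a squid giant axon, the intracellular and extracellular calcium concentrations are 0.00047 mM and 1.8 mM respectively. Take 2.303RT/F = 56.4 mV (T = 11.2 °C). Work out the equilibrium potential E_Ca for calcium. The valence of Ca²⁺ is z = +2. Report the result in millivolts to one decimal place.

E = (56.4/z) · log₁₀([Ca²⁺]_out/[Ca²⁺]_in) with z = +2.
= (56.4/2) · log₁₀(1.8/0.00047) = 28.20 · log₁₀(3830)
= 28.20 · (3.5832) = 101.05 mV

101.0 mV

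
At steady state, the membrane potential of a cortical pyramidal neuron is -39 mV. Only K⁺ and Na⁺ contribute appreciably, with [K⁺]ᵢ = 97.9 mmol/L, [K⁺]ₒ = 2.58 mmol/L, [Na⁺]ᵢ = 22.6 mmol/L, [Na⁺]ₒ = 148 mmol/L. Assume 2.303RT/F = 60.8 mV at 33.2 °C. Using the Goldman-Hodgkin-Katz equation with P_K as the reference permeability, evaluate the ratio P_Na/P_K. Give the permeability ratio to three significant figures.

0.138

Let α = P_Na/P_K. GHK: Vm = 60.8·log₁₀[(Kₒ + α·Naₒ)/(Kᵢ + α·Naᵢ)].
10^(Vm/60.8) = 10^(-39.0/60.8) = 0.22832
So 0.22832·(Kᵢ + α·Naᵢ) = Kₒ + α·Naₒ → α = (0.22832·97.9 − 2.58) / (148.0 − 0.22832·22.6)
α = (22.35 − 2.58) / (148.0 − 5.16) = 19.77/142.8 = 0.1384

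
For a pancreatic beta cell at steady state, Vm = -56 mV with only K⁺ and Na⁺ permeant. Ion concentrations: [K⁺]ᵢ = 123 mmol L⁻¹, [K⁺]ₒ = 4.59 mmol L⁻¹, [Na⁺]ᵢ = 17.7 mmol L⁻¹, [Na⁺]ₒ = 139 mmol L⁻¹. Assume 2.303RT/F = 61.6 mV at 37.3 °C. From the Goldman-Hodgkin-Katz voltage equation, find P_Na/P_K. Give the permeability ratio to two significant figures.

Let α = P_Na/P_K. GHK: Vm = 61.6·log₁₀[(Kₒ + α·Naₒ)/(Kᵢ + α·Naᵢ)].
10^(Vm/61.6) = 10^(-56.0/61.6) = 0.12328
So 0.12328·(Kᵢ + α·Naᵢ) = Kₒ + α·Naₒ → α = (0.12328·123.0 − 4.59) / (139.0 − 0.12328·17.7)
α = (15.16 − 4.59) / (139.0 − 2.182) = 10.57/136.8 = 0.07729

0.077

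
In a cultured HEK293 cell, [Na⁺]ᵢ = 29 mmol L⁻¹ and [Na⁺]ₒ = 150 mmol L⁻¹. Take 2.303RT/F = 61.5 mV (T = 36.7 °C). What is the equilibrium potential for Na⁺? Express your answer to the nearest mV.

44 mV

E = (61.5/z) · log₁₀([Na⁺]_out/[Na⁺]_in) with z = +1.
= (61.5/1) · log₁₀(150/29) = 61.50 · log₁₀(5.172)
= 61.50 · (0.7137) = 43.89 mV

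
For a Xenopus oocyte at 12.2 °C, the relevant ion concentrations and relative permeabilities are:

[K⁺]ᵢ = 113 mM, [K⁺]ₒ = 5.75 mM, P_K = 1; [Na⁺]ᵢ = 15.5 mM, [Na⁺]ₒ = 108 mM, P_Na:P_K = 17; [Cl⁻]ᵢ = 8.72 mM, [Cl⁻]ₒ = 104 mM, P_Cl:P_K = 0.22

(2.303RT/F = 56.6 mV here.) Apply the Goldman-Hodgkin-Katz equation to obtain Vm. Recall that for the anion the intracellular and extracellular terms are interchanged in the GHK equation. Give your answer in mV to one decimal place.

Vm = 56.6 · log₁₀[(Σ P·[cation]ₒ + Σ P·[anion]ᵢ) / (Σ P·[cation]ᵢ + Σ P·[anion]ₒ)]
Numerator = 1×5.75 + 17×108 + 0.22×8.72 = 1844
Denominator = 1×113 + 17×15.5 + 0.22×104 = 399.4
Vm = 56.6 · log₁₀(4.6163) = 56.6 × (0.6643) = 37.60 mV

37.6 mV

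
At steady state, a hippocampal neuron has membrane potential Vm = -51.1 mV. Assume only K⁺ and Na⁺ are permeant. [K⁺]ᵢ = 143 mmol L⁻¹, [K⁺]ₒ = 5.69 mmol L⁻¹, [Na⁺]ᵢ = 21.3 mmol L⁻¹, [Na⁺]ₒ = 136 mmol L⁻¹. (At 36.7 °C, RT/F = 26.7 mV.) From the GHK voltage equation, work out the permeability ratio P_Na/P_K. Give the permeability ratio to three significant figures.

Let α = P_Na/P_K. GHK: Vm = 26.7·ln[(Kₒ + α·Naₒ)/(Kᵢ + α·Naᵢ)].
e^(Vm/26.7) = e^(-51.1/26.7) = 0.14751
So 0.14751·(Kᵢ + α·Naᵢ) = Kₒ + α·Naₒ → α = (0.14751·143.0 − 5.69) / (136.0 − 0.14751·21.3)
α = (21.09 − 5.69) / (136.0 − 3.142) = 15.4/132.9 = 0.1159

0.116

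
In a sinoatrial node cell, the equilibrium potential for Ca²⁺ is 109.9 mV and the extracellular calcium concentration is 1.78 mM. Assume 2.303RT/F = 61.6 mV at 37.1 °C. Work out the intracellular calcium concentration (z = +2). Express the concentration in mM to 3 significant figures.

Nernst: E = (61.6/2) · log₁₀([out]/[in]), so log₁₀([out]/[in]) = 109.9 × 2 / 61.6 = 3.5682.
[out]/[in] = 10^(3.5682) = 3700.
[in] = 1.78 / 3700 = 0.0004811 mM.

0.000481 mM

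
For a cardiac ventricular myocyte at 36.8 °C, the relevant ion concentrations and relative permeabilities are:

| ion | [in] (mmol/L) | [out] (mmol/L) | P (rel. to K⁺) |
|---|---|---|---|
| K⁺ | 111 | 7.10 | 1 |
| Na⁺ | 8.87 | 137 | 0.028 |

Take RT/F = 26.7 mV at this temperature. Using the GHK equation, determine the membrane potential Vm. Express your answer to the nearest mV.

-62 mV

Vm = 26.7 · ln[(Σ P·[cation]ₒ + Σ P·[anion]ᵢ) / (Σ P·[cation]ᵢ + Σ P·[anion]ₒ)]
Numerator = 1×7.10 + 0.028×137 = 10.94
Denominator = 1×111 + 0.028×8.87 = 111.2
Vm = 26.7 · ln(0.098303) = 26.7 × (-2.3197) = -61.94 mV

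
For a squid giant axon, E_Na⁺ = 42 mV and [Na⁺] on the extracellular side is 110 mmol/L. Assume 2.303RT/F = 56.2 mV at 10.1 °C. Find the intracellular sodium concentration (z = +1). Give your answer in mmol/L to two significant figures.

Nernst: E = (56.2/1) · log₁₀([out]/[in]), so log₁₀([out]/[in]) = 42.0 × 1 / 56.2 = 0.7473.
[out]/[in] = 10^(0.7473) = 5.589.
[in] = 110 / 5.589 = 19.68 mmol/L.

20 mmol/L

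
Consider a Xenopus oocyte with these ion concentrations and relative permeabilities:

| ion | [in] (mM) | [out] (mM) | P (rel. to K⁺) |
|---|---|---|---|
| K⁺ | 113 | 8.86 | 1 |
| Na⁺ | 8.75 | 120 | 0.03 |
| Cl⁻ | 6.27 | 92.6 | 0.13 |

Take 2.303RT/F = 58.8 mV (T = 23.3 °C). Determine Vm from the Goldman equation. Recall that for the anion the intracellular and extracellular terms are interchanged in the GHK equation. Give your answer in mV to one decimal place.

-57.3 mV

Vm = 58.8 · log₁₀[(Σ P·[cation]ₒ + Σ P·[anion]ᵢ) / (Σ P·[cation]ᵢ + Σ P·[anion]ₒ)]
Numerator = 1×8.86 + 0.03×120 + 0.13×6.27 = 13.28
Denominator = 1×113 + 0.03×8.75 + 0.13×92.6 = 125.3
Vm = 58.8 · log₁₀(0.10595) = 58.8 × (-0.9749) = -57.33 mV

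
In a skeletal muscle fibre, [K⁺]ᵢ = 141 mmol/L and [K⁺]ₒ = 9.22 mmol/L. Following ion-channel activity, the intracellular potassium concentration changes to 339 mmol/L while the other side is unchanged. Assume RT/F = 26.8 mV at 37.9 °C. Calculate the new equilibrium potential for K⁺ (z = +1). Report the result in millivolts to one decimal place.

After the shift: [K⁺]_out = 9.22, [K⁺]_in = 339 mmol/L.
E_new = (26.8/1)·ln(9.22/339) = 26.80 · (-3.6046) = -96.60 mV

-96.6 mV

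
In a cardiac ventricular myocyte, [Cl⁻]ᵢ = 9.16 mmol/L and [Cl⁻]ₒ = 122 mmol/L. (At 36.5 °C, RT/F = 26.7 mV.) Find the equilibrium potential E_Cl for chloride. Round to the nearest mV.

-69 mV

E = (26.7/z) · ln([Cl⁻]_out/[Cl⁻]_in) with z = -1.
For an anion, dividing by z = -1 reverses the sign.
= (26.7/-1) · ln(122/9.16) = -26.70 · ln(13.32)
= -26.70 · (2.5892) = -69.13 mV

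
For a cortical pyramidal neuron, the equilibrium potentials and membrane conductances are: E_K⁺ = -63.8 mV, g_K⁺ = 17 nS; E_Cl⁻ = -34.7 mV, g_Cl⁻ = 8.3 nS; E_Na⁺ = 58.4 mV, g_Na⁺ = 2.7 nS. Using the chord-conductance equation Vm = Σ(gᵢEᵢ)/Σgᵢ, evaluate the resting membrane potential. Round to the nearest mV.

Σ gᵢEᵢ = 17·(-63.8) + 8.3·(-34.7) + 2.7·(58.4) = -1214.93
Σ gᵢ = 17 + 8.3 + 2.7 = 28
Vm = -1214.93 / 28 = -43.39 mV

-43 mV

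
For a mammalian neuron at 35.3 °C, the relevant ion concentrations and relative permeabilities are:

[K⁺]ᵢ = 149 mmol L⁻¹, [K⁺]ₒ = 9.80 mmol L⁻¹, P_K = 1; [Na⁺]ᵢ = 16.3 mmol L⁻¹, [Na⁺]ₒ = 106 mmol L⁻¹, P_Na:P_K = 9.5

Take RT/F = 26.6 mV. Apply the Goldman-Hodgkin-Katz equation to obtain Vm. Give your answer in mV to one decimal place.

32.1 mV

Vm = 26.6 · ln[(Σ P·[cation]ₒ + Σ P·[anion]ᵢ) / (Σ P·[cation]ᵢ + Σ P·[anion]ₒ)]
Numerator = 1×9.80 + 9.5×106 = 1017
Denominator = 1×149 + 9.5×16.3 = 303.9
Vm = 26.6 · ln(3.3464) = 26.6 × (1.2079) = 32.13 mV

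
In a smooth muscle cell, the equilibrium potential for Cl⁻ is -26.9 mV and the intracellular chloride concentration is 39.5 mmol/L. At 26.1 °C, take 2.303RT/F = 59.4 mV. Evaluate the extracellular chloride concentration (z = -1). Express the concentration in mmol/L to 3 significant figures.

112 mmol/L

Nernst: E = (59.4/-1) · log₁₀([out]/[in]), so log₁₀([out]/[in]) = -26.9 × -1 / 59.4 = 0.4529.
[out]/[in] = 10^(0.4529) = 2.837.
[out] = 2.837 × 39.5 = 112.1 mmol/L.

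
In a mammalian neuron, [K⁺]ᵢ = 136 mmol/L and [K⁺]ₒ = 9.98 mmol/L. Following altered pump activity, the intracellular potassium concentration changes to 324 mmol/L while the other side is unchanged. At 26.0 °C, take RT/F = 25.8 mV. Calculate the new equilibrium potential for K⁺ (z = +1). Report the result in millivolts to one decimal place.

After the shift: [K⁺]_out = 9.98, [K⁺]_in = 324 mmol/L.
E_new = (25.8/1)·ln(9.98/324) = 25.80 · (-3.4802) = -89.79 mV

-89.8 mV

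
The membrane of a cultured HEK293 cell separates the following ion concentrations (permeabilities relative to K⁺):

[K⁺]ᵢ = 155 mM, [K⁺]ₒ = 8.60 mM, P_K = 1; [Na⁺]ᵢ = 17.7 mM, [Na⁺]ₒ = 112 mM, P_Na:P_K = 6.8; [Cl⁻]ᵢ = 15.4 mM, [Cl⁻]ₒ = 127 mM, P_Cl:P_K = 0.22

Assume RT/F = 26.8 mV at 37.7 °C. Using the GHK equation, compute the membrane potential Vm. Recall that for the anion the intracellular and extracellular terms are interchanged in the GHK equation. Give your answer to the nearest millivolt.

Vm = 26.8 · ln[(Σ P·[cation]ₒ + Σ P·[anion]ᵢ) / (Σ P·[cation]ᵢ + Σ P·[anion]ₒ)]
Numerator = 1×8.60 + 6.8×112 + 0.22×15.4 = 773.6
Denominator = 1×155 + 6.8×17.7 + 0.22×127 = 303.3
Vm = 26.8 · ln(2.5506) = 26.8 × (0.9363) = 25.09 mV

25 mV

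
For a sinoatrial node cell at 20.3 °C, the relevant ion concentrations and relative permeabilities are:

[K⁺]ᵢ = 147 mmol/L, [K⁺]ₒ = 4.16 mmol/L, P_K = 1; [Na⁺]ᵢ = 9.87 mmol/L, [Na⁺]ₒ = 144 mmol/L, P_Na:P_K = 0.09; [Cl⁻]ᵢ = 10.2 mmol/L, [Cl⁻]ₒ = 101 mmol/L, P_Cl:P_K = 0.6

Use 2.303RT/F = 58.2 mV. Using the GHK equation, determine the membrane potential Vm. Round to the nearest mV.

Vm = 58.2 · log₁₀[(Σ P·[cation]ₒ + Σ P·[anion]ᵢ) / (Σ P·[cation]ᵢ + Σ P·[anion]ₒ)]
Numerator = 1×4.16 + 0.09×144 + 0.6×10.2 = 23.24
Denominator = 1×147 + 0.09×9.87 + 0.6×101 = 208.5
Vm = 58.2 · log₁₀(0.11147) = 58.2 × (-0.9528) = -55.46 mV

-55 mV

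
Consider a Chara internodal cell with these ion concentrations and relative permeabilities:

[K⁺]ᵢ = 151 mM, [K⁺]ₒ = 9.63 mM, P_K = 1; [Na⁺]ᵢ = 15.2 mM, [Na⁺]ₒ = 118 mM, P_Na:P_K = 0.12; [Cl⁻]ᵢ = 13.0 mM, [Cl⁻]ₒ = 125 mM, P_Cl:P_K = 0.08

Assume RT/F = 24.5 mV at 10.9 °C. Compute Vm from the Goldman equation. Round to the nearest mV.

-46 mV

Vm = 24.5 · ln[(Σ P·[cation]ₒ + Σ P·[anion]ᵢ) / (Σ P·[cation]ᵢ + Σ P·[anion]ₒ)]
Numerator = 1×9.63 + 0.12×118 + 0.08×13.0 = 24.83
Denominator = 1×151 + 0.12×15.2 + 0.08×125 = 162.8
Vm = 24.5 · ln(0.1525) = 24.5 × (-1.8806) = -46.08 mV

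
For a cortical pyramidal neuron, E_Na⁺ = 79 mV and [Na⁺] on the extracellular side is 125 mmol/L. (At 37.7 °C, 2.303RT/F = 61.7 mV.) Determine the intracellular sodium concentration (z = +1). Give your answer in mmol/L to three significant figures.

6.55 mmol/L

Nernst: E = (61.7/1) · log₁₀([out]/[in]), so log₁₀([out]/[in]) = 79.0 × 1 / 61.7 = 1.2804.
[out]/[in] = 10^(1.2804) = 19.07.
[in] = 125 / 19.07 = 6.554 mmol/L.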